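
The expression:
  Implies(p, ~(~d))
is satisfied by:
  {d: True, p: False}
  {p: False, d: False}
  {p: True, d: True}


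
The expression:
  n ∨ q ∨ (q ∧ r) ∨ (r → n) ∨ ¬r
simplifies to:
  n ∨ q ∨ ¬r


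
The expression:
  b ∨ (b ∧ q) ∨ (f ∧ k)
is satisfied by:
  {b: True, k: True, f: True}
  {b: True, k: True, f: False}
  {b: True, f: True, k: False}
  {b: True, f: False, k: False}
  {k: True, f: True, b: False}


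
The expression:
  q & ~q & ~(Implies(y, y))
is never true.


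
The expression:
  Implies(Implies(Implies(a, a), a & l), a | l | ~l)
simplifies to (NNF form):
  True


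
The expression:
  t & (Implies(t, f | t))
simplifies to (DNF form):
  t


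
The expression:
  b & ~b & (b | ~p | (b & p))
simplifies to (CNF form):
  False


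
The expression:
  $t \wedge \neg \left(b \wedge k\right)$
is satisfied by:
  {t: True, k: False, b: False}
  {t: True, b: True, k: False}
  {t: True, k: True, b: False}


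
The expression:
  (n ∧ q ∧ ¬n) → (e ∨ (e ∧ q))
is always true.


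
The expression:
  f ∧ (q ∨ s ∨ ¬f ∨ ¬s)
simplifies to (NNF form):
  f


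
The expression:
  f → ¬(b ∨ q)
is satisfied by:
  {b: False, f: False, q: False}
  {q: True, b: False, f: False}
  {b: True, q: False, f: False}
  {q: True, b: True, f: False}
  {f: True, q: False, b: False}


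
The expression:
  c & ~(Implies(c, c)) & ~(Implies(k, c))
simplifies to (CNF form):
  False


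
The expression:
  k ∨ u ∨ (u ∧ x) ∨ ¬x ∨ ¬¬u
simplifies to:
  k ∨ u ∨ ¬x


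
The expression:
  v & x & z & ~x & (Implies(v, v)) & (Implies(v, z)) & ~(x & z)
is never true.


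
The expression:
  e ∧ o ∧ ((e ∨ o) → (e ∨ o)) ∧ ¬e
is never true.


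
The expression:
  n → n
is always true.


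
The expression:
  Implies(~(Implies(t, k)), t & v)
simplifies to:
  k | v | ~t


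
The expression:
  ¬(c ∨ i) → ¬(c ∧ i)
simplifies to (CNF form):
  True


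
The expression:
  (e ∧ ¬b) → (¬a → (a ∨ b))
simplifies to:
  a ∨ b ∨ ¬e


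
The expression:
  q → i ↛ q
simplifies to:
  ¬q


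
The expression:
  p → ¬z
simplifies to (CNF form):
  ¬p ∨ ¬z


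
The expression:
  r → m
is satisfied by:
  {m: True, r: False}
  {r: False, m: False}
  {r: True, m: True}


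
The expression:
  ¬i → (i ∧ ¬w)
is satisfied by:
  {i: True}


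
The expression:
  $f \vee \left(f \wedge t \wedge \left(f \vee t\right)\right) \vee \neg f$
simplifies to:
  $\text{True}$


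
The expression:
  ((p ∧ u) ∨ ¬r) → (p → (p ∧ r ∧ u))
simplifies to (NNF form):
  r ∨ ¬p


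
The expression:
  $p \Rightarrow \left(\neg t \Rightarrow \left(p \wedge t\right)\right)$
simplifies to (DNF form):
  $t \vee \neg p$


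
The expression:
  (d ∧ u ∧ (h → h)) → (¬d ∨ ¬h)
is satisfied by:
  {u: False, d: False, h: False}
  {h: True, u: False, d: False}
  {d: True, u: False, h: False}
  {h: True, d: True, u: False}
  {u: True, h: False, d: False}
  {h: True, u: True, d: False}
  {d: True, u: True, h: False}


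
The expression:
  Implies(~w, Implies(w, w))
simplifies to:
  True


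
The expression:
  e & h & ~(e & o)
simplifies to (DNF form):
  e & h & ~o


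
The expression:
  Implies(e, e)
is always true.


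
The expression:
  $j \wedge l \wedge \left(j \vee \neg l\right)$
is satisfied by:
  {j: True, l: True}


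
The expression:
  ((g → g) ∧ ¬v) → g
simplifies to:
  g ∨ v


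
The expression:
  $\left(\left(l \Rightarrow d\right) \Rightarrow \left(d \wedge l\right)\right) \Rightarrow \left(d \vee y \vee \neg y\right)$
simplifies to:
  $\text{True}$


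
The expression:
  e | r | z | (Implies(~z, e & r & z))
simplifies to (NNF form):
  e | r | z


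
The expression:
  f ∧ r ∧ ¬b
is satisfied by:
  {r: True, f: True, b: False}


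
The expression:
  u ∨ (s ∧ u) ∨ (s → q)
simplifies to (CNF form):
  q ∨ u ∨ ¬s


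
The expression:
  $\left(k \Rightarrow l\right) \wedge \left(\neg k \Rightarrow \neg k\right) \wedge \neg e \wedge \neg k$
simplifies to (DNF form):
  $\neg e \wedge \neg k$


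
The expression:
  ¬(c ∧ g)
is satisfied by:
  {g: False, c: False}
  {c: True, g: False}
  {g: True, c: False}


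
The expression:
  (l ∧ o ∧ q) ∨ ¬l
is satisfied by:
  {o: True, q: True, l: False}
  {o: True, q: False, l: False}
  {q: True, o: False, l: False}
  {o: False, q: False, l: False}
  {o: True, l: True, q: True}


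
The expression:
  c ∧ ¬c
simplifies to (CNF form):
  False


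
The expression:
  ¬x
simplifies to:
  ¬x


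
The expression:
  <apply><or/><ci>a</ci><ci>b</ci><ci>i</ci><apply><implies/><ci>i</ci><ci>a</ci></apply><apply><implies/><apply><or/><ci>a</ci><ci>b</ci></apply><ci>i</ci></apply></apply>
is always true.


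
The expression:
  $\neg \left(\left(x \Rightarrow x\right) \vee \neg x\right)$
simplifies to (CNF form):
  $\text{False}$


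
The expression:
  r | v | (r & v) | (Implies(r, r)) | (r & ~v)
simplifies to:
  True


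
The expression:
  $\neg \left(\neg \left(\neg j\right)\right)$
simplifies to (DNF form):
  $\neg j$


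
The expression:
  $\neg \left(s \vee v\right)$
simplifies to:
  $\neg s \wedge \neg v$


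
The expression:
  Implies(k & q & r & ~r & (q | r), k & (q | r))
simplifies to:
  True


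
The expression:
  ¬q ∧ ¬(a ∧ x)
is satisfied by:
  {q: False, x: False, a: False}
  {a: True, q: False, x: False}
  {x: True, q: False, a: False}


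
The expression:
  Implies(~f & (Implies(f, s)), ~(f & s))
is always true.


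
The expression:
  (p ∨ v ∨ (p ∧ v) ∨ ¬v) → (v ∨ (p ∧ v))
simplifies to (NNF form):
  v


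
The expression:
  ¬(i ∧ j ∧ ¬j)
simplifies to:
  True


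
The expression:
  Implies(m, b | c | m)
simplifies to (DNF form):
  True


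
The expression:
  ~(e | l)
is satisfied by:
  {e: False, l: False}


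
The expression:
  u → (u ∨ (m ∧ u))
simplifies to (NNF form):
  True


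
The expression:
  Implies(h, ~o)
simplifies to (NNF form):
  ~h | ~o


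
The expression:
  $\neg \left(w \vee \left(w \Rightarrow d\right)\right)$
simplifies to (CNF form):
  $\text{False}$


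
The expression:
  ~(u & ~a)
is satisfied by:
  {a: True, u: False}
  {u: False, a: False}
  {u: True, a: True}


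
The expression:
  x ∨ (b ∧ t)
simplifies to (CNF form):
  (b ∨ x) ∧ (t ∨ x)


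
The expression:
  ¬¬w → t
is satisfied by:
  {t: True, w: False}
  {w: False, t: False}
  {w: True, t: True}


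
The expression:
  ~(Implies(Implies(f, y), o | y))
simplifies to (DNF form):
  ~f & ~o & ~y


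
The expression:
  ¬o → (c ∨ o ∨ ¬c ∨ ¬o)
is always true.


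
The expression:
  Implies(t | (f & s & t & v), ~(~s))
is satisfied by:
  {s: True, t: False}
  {t: False, s: False}
  {t: True, s: True}


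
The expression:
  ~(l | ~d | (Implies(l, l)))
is never true.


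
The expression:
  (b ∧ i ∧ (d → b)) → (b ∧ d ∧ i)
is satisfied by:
  {d: True, i: False, b: False}
  {d: False, i: False, b: False}
  {b: True, d: True, i: False}
  {b: True, d: False, i: False}
  {i: True, d: True, b: False}
  {i: True, d: False, b: False}
  {i: True, b: True, d: True}


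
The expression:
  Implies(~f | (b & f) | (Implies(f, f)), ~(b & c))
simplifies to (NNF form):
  ~b | ~c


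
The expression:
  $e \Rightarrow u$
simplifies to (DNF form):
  $u \vee \neg e$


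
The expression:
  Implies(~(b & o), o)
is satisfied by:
  {o: True}


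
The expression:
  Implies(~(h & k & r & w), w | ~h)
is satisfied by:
  {w: True, h: False}
  {h: False, w: False}
  {h: True, w: True}


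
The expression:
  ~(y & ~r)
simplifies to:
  r | ~y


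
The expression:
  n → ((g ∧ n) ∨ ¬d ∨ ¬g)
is always true.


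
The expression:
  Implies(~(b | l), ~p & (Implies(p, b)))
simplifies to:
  b | l | ~p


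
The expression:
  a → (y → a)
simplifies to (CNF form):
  True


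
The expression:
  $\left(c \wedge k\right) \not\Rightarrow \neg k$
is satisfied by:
  {c: True, k: True}


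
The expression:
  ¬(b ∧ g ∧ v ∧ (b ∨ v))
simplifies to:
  ¬b ∨ ¬g ∨ ¬v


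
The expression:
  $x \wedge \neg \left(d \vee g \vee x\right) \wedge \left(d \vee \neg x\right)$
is never true.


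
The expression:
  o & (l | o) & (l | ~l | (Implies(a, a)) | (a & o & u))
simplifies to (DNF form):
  o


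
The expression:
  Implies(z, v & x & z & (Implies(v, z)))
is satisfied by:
  {v: True, x: True, z: False}
  {v: True, x: False, z: False}
  {x: True, v: False, z: False}
  {v: False, x: False, z: False}
  {z: True, v: True, x: True}


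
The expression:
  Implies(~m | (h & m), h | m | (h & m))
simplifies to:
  h | m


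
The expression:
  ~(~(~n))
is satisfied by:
  {n: False}


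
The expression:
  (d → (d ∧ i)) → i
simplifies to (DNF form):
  d ∨ i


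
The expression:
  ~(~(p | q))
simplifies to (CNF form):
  p | q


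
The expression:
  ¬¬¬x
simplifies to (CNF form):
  ¬x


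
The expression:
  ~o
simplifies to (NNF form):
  ~o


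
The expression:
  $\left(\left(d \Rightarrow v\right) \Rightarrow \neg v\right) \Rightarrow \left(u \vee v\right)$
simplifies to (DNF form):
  $u \vee v$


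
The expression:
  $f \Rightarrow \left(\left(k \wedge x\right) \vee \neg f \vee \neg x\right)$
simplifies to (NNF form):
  $k \vee \neg f \vee \neg x$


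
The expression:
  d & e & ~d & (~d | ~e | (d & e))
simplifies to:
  False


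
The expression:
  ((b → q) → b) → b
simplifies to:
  True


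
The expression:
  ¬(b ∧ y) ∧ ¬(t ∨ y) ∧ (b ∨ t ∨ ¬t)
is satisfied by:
  {y: False, t: False}


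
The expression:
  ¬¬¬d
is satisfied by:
  {d: False}


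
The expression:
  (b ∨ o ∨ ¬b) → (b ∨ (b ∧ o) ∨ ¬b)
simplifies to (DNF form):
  True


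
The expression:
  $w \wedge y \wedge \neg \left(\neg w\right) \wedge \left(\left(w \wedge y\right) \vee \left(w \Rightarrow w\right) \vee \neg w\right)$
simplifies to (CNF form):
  $w \wedge y$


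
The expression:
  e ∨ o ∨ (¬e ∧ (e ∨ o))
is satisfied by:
  {o: True, e: True}
  {o: True, e: False}
  {e: True, o: False}


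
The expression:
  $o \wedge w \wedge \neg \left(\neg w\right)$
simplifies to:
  $o \wedge w$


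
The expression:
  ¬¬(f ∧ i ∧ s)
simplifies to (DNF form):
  f ∧ i ∧ s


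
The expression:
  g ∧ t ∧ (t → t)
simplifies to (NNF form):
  g ∧ t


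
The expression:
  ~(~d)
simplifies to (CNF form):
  d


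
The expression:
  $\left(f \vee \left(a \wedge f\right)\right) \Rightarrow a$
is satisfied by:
  {a: True, f: False}
  {f: False, a: False}
  {f: True, a: True}


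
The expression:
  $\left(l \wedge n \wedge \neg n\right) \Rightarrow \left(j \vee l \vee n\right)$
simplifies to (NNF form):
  $\text{True}$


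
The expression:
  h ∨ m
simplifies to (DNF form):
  h ∨ m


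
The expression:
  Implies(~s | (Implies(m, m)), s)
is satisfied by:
  {s: True}


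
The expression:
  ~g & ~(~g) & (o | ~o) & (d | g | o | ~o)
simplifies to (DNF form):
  False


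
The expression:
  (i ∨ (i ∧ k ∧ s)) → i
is always true.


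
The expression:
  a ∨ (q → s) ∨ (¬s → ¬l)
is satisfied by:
  {a: True, s: True, l: False, q: False}
  {a: True, l: False, s: False, q: False}
  {s: True, a: False, l: False, q: False}
  {a: False, l: False, s: False, q: False}
  {q: True, a: True, s: True, l: False}
  {q: True, a: True, l: False, s: False}
  {q: True, s: True, a: False, l: False}
  {q: True, a: False, l: False, s: False}
  {a: True, l: True, s: True, q: False}
  {a: True, l: True, q: False, s: False}
  {l: True, s: True, q: False, a: False}
  {l: True, q: False, s: False, a: False}
  {a: True, l: True, q: True, s: True}
  {a: True, l: True, q: True, s: False}
  {l: True, q: True, s: True, a: False}


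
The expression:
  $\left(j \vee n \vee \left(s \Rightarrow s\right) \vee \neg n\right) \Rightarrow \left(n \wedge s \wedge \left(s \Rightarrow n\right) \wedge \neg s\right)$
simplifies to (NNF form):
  $\text{False}$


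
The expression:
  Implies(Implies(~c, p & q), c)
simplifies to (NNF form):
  c | ~p | ~q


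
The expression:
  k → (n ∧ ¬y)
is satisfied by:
  {n: True, k: False, y: False}
  {n: False, k: False, y: False}
  {y: True, n: True, k: False}
  {y: True, n: False, k: False}
  {k: True, n: True, y: False}


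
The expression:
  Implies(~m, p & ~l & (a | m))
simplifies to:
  m | (a & p & ~l)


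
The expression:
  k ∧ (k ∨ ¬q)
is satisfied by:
  {k: True}


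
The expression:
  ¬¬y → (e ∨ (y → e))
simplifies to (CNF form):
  e ∨ ¬y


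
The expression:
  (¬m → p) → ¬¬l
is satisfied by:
  {l: True, m: False, p: False}
  {l: True, p: True, m: False}
  {l: True, m: True, p: False}
  {l: True, p: True, m: True}
  {p: False, m: False, l: False}


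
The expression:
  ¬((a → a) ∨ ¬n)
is never true.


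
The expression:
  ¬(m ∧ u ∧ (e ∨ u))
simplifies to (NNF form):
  ¬m ∨ ¬u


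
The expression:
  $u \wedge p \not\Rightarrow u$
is never true.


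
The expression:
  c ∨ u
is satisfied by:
  {c: True, u: True}
  {c: True, u: False}
  {u: True, c: False}


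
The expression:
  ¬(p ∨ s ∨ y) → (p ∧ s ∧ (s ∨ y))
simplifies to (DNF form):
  p ∨ s ∨ y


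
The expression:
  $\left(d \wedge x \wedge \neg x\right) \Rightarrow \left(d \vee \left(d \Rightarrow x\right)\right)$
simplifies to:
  $\text{True}$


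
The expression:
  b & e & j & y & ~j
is never true.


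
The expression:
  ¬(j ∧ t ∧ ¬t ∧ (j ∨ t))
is always true.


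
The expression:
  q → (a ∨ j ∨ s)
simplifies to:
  a ∨ j ∨ s ∨ ¬q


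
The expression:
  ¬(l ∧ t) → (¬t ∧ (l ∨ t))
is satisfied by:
  {l: True}


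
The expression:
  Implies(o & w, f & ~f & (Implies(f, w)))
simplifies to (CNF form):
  ~o | ~w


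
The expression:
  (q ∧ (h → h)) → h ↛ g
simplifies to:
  (h ∧ ¬g) ∨ ¬q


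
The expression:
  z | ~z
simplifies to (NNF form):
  True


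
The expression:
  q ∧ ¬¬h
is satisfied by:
  {h: True, q: True}


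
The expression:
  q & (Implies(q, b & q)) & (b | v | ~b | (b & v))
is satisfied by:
  {b: True, q: True}


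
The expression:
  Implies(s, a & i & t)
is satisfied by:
  {a: True, i: True, t: True, s: False}
  {a: True, i: True, t: False, s: False}
  {a: True, t: True, i: False, s: False}
  {a: True, t: False, i: False, s: False}
  {i: True, t: True, a: False, s: False}
  {i: True, a: False, t: False, s: False}
  {i: False, t: True, a: False, s: False}
  {i: False, a: False, t: False, s: False}
  {a: True, s: True, i: True, t: True}


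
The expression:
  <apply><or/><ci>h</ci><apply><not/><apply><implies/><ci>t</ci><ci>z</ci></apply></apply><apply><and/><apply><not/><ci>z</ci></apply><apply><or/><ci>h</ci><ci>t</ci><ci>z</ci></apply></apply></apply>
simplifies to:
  <apply><or/><ci>h</ci><apply><and/><ci>t</ci><apply><not/><ci>z</ci></apply></apply></apply>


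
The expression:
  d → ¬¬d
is always true.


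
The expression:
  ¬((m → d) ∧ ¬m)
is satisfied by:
  {m: True}


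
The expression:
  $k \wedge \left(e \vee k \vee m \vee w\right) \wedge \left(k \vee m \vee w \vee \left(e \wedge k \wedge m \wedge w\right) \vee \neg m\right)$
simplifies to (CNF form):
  $k$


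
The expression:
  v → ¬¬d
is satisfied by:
  {d: True, v: False}
  {v: False, d: False}
  {v: True, d: True}


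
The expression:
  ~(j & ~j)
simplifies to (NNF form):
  True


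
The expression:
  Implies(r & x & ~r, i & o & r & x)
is always true.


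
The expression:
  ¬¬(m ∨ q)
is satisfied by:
  {q: True, m: True}
  {q: True, m: False}
  {m: True, q: False}


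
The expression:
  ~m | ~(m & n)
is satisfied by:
  {m: False, n: False}
  {n: True, m: False}
  {m: True, n: False}


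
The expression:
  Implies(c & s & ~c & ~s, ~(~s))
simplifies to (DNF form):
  True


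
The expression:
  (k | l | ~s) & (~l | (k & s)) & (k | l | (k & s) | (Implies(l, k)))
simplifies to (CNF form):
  (k | ~l) & (k | ~s) & (s | ~l) & (s | ~s)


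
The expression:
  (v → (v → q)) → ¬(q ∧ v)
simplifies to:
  ¬q ∨ ¬v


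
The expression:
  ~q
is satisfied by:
  {q: False}


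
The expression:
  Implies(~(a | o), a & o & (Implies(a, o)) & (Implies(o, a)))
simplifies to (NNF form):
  a | o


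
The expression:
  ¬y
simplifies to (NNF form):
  ¬y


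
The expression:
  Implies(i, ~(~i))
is always true.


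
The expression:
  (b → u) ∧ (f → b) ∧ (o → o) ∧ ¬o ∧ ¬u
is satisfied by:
  {u: False, o: False, f: False, b: False}


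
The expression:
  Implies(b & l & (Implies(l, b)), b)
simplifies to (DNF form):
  True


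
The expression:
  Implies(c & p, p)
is always true.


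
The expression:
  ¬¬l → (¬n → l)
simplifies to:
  True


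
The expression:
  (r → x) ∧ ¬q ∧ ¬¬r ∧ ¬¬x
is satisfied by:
  {r: True, x: True, q: False}


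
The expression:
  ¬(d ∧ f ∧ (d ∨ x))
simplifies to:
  ¬d ∨ ¬f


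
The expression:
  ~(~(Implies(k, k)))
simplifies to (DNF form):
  True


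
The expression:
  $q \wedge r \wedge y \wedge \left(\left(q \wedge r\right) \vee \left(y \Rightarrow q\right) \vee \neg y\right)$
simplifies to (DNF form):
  $q \wedge r \wedge y$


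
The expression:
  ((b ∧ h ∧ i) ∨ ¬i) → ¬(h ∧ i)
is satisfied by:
  {h: False, b: False, i: False}
  {i: True, h: False, b: False}
  {b: True, h: False, i: False}
  {i: True, b: True, h: False}
  {h: True, i: False, b: False}
  {i: True, h: True, b: False}
  {b: True, h: True, i: False}


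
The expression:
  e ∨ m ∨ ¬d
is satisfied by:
  {m: True, e: True, d: False}
  {m: True, e: False, d: False}
  {e: True, m: False, d: False}
  {m: False, e: False, d: False}
  {d: True, m: True, e: True}
  {d: True, m: True, e: False}
  {d: True, e: True, m: False}


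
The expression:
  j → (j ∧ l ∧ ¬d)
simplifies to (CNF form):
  (l ∨ ¬j) ∧ (¬d ∨ ¬j)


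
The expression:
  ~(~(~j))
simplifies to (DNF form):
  ~j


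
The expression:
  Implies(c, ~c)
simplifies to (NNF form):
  ~c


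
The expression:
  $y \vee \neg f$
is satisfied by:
  {y: True, f: False}
  {f: False, y: False}
  {f: True, y: True}


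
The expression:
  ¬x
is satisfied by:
  {x: False}


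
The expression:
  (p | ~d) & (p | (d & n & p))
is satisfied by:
  {p: True}


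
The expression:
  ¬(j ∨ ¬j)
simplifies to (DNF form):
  False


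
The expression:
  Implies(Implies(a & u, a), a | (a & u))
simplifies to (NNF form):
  a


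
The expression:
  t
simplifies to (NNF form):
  t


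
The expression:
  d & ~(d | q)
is never true.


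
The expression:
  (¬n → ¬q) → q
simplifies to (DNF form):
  q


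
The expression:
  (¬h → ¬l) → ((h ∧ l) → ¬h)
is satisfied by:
  {l: False, h: False}
  {h: True, l: False}
  {l: True, h: False}


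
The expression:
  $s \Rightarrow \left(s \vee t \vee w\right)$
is always true.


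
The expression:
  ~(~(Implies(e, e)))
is always true.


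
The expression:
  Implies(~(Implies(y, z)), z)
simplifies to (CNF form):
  z | ~y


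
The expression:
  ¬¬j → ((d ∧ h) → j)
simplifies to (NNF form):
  True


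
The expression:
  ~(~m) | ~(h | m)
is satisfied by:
  {m: True, h: False}
  {h: False, m: False}
  {h: True, m: True}


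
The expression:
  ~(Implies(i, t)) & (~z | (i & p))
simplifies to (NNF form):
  i & ~t & (p | ~z)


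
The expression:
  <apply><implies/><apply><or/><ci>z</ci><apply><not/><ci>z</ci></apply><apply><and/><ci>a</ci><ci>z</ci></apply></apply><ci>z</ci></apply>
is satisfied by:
  {z: True}


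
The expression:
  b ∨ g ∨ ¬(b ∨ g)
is always true.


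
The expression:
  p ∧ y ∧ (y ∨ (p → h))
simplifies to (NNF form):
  p ∧ y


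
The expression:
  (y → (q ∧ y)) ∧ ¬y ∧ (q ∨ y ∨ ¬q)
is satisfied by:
  {y: False}


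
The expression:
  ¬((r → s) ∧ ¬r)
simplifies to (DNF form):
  r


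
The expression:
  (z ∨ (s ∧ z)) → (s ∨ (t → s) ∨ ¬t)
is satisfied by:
  {s: True, t: False, z: False}
  {s: False, t: False, z: False}
  {z: True, s: True, t: False}
  {z: True, s: False, t: False}
  {t: True, s: True, z: False}
  {t: True, s: False, z: False}
  {t: True, z: True, s: True}


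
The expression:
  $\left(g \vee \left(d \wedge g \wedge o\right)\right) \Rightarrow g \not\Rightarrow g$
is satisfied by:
  {g: False}


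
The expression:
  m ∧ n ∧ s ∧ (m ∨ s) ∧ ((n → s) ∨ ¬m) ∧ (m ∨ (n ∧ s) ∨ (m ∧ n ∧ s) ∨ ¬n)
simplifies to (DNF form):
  m ∧ n ∧ s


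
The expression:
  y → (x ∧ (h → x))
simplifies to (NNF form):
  x ∨ ¬y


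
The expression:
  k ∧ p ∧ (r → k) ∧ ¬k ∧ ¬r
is never true.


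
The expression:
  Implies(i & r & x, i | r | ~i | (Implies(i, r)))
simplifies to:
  True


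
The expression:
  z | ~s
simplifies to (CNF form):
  z | ~s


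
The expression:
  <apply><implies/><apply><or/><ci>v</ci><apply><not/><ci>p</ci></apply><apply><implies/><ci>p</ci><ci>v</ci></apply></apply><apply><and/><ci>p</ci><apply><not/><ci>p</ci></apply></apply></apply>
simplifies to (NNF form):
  <apply><and/><ci>p</ci><apply><not/><ci>v</ci></apply></apply>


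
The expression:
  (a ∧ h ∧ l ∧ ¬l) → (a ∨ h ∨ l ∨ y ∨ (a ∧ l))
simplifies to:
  True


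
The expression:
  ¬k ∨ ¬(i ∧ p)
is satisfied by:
  {p: False, k: False, i: False}
  {i: True, p: False, k: False}
  {k: True, p: False, i: False}
  {i: True, k: True, p: False}
  {p: True, i: False, k: False}
  {i: True, p: True, k: False}
  {k: True, p: True, i: False}


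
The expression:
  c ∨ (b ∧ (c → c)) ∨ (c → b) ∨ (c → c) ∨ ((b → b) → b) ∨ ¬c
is always true.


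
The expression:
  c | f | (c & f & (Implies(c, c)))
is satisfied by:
  {c: True, f: True}
  {c: True, f: False}
  {f: True, c: False}


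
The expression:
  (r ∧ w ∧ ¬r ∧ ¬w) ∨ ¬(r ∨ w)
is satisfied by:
  {r: False, w: False}


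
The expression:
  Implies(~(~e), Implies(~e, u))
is always true.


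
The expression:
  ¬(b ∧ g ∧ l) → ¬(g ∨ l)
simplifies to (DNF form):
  (l ∧ ¬l) ∨ (¬g ∧ ¬l) ∨ (b ∧ g ∧ l) ∨ (b ∧ g ∧ ¬g) ∨ (b ∧ l ∧ ¬l) ∨ (b ∧ ¬g ∧ ¬l) ∨ (g ∧ l ∧ ¬l) ∨ (g ∧ ¬g ∧ ¬l)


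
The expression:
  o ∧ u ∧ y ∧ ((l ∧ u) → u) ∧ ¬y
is never true.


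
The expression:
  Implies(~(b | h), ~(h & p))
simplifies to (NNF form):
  True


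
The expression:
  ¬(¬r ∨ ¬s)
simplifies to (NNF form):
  r ∧ s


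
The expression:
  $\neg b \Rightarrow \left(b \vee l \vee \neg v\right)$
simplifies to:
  $b \vee l \vee \neg v$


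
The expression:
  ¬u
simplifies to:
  ¬u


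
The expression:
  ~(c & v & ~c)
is always true.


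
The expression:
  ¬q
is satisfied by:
  {q: False}


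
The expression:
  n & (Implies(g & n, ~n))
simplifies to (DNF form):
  n & ~g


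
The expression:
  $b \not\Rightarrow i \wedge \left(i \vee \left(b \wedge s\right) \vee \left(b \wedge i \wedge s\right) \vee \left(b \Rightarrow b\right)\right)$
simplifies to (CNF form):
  $b \wedge \neg i$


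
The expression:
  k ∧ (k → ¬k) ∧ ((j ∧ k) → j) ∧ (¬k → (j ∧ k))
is never true.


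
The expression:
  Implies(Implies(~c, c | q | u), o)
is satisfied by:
  {o: True, c: False, q: False, u: False}
  {o: True, u: True, c: False, q: False}
  {o: True, q: True, c: False, u: False}
  {o: True, u: True, q: True, c: False}
  {o: True, c: True, q: False, u: False}
  {o: True, u: True, c: True, q: False}
  {o: True, q: True, c: True, u: False}
  {o: True, u: True, q: True, c: True}
  {u: False, c: False, q: False, o: False}


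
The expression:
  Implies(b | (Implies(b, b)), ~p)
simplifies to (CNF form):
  ~p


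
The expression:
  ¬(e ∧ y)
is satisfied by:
  {e: False, y: False}
  {y: True, e: False}
  {e: True, y: False}


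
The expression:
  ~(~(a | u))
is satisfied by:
  {a: True, u: True}
  {a: True, u: False}
  {u: True, a: False}


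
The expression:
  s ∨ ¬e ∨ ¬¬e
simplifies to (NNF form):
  True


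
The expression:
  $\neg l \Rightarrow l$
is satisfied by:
  {l: True}


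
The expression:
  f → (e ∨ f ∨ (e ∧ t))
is always true.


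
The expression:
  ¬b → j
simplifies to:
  b ∨ j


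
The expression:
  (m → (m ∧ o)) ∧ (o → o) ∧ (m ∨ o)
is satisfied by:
  {o: True}


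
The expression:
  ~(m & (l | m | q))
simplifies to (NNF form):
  ~m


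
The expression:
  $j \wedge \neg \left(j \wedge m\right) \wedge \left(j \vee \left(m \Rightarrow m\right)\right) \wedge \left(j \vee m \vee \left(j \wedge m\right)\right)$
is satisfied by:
  {j: True, m: False}


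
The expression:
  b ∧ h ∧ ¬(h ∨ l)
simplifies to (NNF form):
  False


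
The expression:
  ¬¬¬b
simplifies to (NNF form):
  ¬b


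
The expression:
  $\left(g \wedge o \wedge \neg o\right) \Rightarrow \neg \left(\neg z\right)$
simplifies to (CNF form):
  $\text{True}$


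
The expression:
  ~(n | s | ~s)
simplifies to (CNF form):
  False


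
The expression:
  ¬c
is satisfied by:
  {c: False}


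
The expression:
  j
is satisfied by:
  {j: True}


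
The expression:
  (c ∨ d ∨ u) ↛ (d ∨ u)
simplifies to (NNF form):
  c ∧ ¬d ∧ ¬u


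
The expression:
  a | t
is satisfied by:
  {a: True, t: True}
  {a: True, t: False}
  {t: True, a: False}


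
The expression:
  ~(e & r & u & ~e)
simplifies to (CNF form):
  True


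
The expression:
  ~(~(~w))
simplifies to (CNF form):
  ~w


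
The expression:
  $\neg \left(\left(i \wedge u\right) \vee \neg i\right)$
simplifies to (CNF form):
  $i \wedge \neg u$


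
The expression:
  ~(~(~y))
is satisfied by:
  {y: False}


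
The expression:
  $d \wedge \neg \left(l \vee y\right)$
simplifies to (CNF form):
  $d \wedge \neg l \wedge \neg y$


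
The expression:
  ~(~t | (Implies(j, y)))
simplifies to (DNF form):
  j & t & ~y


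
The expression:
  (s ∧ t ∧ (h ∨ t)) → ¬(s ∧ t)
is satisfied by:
  {s: False, t: False}
  {t: True, s: False}
  {s: True, t: False}


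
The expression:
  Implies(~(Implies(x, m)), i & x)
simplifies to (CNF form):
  i | m | ~x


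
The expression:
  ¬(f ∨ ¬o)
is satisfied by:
  {o: True, f: False}


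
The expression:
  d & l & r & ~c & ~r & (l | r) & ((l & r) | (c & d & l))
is never true.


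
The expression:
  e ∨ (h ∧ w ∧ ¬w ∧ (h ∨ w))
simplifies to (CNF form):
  e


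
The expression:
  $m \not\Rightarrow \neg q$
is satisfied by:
  {m: True, q: True}


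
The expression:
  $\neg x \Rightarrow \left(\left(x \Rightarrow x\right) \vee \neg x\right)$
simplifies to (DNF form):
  $\text{True}$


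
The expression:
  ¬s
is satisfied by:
  {s: False}


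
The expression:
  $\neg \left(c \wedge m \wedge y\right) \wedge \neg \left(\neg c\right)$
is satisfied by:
  {c: True, m: False, y: False}
  {y: True, c: True, m: False}
  {m: True, c: True, y: False}


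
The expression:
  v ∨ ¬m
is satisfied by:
  {v: True, m: False}
  {m: False, v: False}
  {m: True, v: True}


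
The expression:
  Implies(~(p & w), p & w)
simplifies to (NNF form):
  p & w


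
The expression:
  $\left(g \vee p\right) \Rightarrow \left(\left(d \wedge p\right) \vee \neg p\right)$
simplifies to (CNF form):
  $d \vee \neg p$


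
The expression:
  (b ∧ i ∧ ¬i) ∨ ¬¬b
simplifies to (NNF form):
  b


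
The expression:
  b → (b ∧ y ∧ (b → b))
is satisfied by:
  {y: True, b: False}
  {b: False, y: False}
  {b: True, y: True}


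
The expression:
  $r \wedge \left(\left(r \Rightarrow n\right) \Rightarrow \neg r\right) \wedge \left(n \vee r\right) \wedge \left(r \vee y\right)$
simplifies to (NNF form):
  $r \wedge \neg n$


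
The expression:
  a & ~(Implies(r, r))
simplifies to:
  False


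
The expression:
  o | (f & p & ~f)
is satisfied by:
  {o: True}


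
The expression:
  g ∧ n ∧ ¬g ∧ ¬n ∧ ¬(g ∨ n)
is never true.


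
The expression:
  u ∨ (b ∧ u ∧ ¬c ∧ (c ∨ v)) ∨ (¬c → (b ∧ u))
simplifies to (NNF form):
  c ∨ u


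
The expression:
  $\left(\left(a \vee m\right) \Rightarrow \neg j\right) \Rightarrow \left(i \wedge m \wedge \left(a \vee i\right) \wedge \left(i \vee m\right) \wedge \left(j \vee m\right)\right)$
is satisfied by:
  {a: True, m: True, j: True, i: True}
  {a: True, m: True, j: True, i: False}
  {m: True, j: True, i: True, a: False}
  {m: True, j: True, i: False, a: False}
  {a: True, m: True, i: True, j: False}
  {m: True, i: True, j: False, a: False}
  {a: True, j: True, i: True, m: False}
  {a: True, j: True, i: False, m: False}


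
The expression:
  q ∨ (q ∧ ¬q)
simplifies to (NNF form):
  q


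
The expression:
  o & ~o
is never true.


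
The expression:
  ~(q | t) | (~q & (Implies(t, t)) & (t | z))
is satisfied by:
  {q: False}


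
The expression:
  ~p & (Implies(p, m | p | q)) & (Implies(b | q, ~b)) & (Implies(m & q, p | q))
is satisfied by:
  {p: False, b: False}


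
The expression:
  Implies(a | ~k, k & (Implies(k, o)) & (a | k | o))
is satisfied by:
  {k: True, o: True, a: False}
  {k: True, o: False, a: False}
  {k: True, a: True, o: True}


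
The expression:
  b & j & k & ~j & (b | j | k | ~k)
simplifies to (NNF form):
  False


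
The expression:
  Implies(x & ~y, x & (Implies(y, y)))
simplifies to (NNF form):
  True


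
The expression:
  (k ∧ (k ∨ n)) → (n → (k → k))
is always true.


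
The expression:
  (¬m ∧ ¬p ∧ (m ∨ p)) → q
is always true.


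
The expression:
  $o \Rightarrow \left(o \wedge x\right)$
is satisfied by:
  {x: True, o: False}
  {o: False, x: False}
  {o: True, x: True}


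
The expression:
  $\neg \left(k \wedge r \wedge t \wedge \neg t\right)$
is always true.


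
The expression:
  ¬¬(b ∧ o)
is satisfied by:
  {b: True, o: True}


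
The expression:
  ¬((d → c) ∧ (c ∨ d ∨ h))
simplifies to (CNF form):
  ¬c ∧ (d ∨ ¬h)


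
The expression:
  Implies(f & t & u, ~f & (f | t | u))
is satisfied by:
  {u: False, t: False, f: False}
  {f: True, u: False, t: False}
  {t: True, u: False, f: False}
  {f: True, t: True, u: False}
  {u: True, f: False, t: False}
  {f: True, u: True, t: False}
  {t: True, u: True, f: False}


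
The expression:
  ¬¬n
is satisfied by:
  {n: True}


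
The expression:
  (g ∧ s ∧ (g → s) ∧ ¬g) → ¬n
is always true.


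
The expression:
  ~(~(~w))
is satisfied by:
  {w: False}


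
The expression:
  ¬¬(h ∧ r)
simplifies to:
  h ∧ r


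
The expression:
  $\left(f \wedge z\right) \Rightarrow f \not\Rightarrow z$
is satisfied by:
  {z: False, f: False}
  {f: True, z: False}
  {z: True, f: False}


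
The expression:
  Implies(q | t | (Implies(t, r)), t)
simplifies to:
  t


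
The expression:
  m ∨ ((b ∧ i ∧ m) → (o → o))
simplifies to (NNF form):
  True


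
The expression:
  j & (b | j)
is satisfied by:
  {j: True}


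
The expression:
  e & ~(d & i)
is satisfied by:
  {e: True, d: False, i: False}
  {e: True, i: True, d: False}
  {e: True, d: True, i: False}


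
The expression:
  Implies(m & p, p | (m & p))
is always true.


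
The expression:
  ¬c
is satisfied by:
  {c: False}


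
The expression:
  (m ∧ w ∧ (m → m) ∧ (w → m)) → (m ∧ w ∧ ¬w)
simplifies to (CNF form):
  ¬m ∨ ¬w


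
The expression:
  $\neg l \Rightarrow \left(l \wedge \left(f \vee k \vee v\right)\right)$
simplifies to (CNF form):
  $l$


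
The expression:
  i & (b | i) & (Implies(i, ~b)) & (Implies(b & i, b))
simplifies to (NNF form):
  i & ~b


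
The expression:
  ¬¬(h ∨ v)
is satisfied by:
  {v: True, h: True}
  {v: True, h: False}
  {h: True, v: False}


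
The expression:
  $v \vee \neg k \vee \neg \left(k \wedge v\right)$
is always true.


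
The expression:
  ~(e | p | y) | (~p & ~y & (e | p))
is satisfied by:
  {y: False, p: False}


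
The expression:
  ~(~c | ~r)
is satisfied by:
  {r: True, c: True}


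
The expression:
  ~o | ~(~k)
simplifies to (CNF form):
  k | ~o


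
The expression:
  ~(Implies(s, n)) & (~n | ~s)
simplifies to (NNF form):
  s & ~n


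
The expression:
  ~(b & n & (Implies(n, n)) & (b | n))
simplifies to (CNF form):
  ~b | ~n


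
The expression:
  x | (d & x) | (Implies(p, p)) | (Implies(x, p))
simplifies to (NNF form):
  True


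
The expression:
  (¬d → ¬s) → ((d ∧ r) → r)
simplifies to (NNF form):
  True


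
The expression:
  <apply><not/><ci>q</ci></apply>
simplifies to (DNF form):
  <apply><not/><ci>q</ci></apply>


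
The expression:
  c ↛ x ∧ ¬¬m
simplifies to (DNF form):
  c ∧ m ∧ ¬x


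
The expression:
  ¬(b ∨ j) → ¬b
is always true.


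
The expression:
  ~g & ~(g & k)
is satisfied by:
  {g: False}


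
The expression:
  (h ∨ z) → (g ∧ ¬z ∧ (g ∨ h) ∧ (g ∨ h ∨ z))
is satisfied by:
  {g: True, h: False, z: False}
  {h: False, z: False, g: False}
  {g: True, h: True, z: False}


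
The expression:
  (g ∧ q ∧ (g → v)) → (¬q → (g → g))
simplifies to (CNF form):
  True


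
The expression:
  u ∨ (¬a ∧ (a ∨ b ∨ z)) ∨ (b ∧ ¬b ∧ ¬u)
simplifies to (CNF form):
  (u ∨ ¬a) ∧ (b ∨ u ∨ z) ∧ (b ∨ u ∨ ¬a) ∧ (u ∨ z ∨ ¬a)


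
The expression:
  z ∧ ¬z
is never true.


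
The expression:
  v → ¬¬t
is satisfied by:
  {t: True, v: False}
  {v: False, t: False}
  {v: True, t: True}


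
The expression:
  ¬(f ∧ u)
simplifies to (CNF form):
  ¬f ∨ ¬u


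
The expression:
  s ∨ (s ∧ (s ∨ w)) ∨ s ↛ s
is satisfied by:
  {s: True}


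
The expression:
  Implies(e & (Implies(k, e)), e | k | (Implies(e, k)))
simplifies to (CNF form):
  True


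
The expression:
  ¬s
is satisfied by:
  {s: False}


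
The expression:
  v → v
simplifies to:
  True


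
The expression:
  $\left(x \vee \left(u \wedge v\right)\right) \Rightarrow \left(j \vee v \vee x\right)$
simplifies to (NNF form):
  $\text{True}$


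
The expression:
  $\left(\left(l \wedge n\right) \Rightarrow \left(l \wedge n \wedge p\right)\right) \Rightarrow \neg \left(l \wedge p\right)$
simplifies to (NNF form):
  $\neg l \vee \neg p$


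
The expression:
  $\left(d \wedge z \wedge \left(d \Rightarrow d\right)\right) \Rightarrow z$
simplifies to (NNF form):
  $\text{True}$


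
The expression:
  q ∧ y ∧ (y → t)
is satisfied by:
  {t: True, y: True, q: True}


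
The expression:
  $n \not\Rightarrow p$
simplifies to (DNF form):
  $n \wedge \neg p$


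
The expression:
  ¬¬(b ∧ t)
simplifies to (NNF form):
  b ∧ t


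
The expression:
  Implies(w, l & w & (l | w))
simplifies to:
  l | ~w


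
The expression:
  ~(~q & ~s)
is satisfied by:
  {q: True, s: True}
  {q: True, s: False}
  {s: True, q: False}


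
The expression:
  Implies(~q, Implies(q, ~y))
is always true.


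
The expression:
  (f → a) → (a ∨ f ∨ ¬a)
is always true.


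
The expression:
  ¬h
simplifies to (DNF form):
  ¬h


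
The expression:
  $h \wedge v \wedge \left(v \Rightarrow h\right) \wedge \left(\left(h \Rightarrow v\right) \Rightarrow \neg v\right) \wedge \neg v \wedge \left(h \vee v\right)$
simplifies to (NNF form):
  $\text{False}$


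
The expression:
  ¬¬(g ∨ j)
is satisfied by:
  {g: True, j: True}
  {g: True, j: False}
  {j: True, g: False}


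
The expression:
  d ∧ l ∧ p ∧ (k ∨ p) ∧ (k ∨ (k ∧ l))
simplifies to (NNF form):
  d ∧ k ∧ l ∧ p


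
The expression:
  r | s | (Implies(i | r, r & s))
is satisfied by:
  {r: True, s: True, i: False}
  {r: True, s: False, i: False}
  {s: True, r: False, i: False}
  {r: False, s: False, i: False}
  {r: True, i: True, s: True}
  {r: True, i: True, s: False}
  {i: True, s: True, r: False}


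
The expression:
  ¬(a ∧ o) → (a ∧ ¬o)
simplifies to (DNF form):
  a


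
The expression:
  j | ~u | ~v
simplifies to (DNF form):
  j | ~u | ~v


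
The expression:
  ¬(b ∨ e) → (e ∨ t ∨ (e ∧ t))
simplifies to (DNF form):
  b ∨ e ∨ t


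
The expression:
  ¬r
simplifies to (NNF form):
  ¬r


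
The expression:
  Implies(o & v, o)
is always true.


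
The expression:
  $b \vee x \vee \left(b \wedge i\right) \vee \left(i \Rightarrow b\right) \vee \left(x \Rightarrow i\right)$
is always true.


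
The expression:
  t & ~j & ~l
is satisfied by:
  {t: True, l: False, j: False}


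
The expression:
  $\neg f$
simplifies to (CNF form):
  $\neg f$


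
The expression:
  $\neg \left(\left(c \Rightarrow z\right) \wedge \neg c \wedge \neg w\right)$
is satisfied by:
  {c: True, w: True}
  {c: True, w: False}
  {w: True, c: False}


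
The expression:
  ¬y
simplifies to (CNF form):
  ¬y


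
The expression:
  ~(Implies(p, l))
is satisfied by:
  {p: True, l: False}


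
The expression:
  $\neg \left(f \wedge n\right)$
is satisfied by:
  {n: False, f: False}
  {f: True, n: False}
  {n: True, f: False}


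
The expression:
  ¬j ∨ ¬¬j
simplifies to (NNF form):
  True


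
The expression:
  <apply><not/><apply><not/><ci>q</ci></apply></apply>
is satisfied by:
  {q: True}


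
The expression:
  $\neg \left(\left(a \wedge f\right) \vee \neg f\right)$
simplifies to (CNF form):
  $f \wedge \neg a$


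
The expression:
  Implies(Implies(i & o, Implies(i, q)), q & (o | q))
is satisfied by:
  {i: True, q: True, o: True}
  {i: True, q: True, o: False}
  {q: True, o: True, i: False}
  {q: True, o: False, i: False}
  {i: True, o: True, q: False}


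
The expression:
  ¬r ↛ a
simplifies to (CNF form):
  a ∨ ¬r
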